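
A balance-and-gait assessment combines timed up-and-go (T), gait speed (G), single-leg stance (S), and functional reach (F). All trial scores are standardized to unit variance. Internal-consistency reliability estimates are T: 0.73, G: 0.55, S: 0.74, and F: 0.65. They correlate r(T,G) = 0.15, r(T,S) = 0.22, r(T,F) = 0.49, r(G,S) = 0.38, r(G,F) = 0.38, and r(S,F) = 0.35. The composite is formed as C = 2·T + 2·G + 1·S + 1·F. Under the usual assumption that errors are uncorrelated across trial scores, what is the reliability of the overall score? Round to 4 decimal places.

Var(C) = 2² + 2² + 1 + 1 + 2·[4·0.15 + 2·0.22 + 2·0.49 + 2·0.38 + 2·0.38 + 0.35] = 10 + 7.78 = 17.78.
Because errors are independent across components, Cov(Tᵢ,Tⱼ) = Cov(Xᵢ,Xⱼ); the off-diagonal part of the true-score variance is the same as above.
True-score variance = [2²·0.73 + 2²·0.55 + 0.74 + 0.65] + 7.78 = 6.51 + 7.78 = 14.29.
Reliability = 14.29 / 17.78 = 0.8037.

0.8037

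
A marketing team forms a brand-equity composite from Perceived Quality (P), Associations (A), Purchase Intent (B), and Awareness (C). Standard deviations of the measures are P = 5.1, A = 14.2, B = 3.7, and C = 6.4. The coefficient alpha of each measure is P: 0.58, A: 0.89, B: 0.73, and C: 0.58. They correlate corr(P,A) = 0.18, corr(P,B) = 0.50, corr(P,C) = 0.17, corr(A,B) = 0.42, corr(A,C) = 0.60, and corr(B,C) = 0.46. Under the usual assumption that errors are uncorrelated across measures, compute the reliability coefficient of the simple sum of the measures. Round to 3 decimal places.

0.895

Var(P+A+B+C) = 5.1² + 14.2² + 3.7² + 6.4² + 2·[5.1·14.2·0.18 + 5.1·3.7·0.50 + 5.1·6.4·0.17 + 14.2·3.7·0.42 + 14.2·6.4·0.60 + 3.7·6.4·0.46] = 282.3 + 231.014 = 513.314.
Under uncorrelated errors the observed covariances equal the true-score covariances, so only the own-variance terms attenuate.
True-score variance = [5.1²·0.58 + 14.2²·0.89 + 3.7²·0.73 + 6.4²·0.58] + 231.014 = 228.296 + 231.014 = 459.31.
Reliability = 459.31 / 513.314 = 0.895.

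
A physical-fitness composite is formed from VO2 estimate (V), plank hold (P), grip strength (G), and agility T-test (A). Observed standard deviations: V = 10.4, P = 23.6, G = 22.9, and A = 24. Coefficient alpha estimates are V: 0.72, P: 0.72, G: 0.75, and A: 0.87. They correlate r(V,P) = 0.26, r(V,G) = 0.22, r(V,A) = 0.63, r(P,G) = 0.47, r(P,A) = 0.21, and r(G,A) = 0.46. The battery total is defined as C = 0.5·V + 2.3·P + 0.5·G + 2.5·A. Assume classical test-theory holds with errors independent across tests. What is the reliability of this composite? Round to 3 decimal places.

Var(C) = 0.5²·10.4² + 2.3²·23.6² + 0.5²·22.9² + 2.5²·24² + 2·[1.15·10.4·23.6·0.26 + 0.25·10.4·22.9·0.22 + 1.25·10.4·24·0.63 + 1.15·23.6·22.9·0.47 + 5.75·23.6·24·0.21 + 1.25·22.9·24·0.46] = 6704.46 + 3150.2 = 9854.66.
With uncorrelated errors the cross-covariances are all true-score covariance, so they carry over unchanged; only the diagonal terms shrink to ρᵢσᵢ².
True-score variance = [0.5²·10.4²·0.72 + 2.3²·23.6²·0.72 + 0.5²·22.9²·0.75 + 2.5²·24²·0.87] + 3150.2 = 5371.14 + 3150.2 = 8521.35.
Reliability = 8521.35 / 9854.66 = 0.865.

0.865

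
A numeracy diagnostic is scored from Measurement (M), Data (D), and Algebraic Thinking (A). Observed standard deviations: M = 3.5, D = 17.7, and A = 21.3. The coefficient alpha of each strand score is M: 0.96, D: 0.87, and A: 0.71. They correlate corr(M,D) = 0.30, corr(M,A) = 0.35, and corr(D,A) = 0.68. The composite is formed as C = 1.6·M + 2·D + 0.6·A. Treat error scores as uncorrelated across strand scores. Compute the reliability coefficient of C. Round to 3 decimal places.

Var(C) = 1.6²·3.5² + 2²·17.7² + 0.6²·21.3² + 2·[3.2·3.5·17.7·0.30 + 0.96·3.5·21.3·0.35 + 1.2·17.7·21.3·0.68] = 1447.85 + 784.322 = 2232.17.
Because errors are independent across components, Cov(Tᵢ,Tⱼ) = Cov(Xᵢ,Xⱼ); the off-diagonal part of the true-score variance is the same as above.
True-score variance = [1.6²·3.5²·0.96 + 2²·17.7²·0.87 + 0.6²·21.3²·0.71] + 784.322 = 1236.32 + 784.322 = 2020.64.
Reliability = 2020.64 / 2232.17 = 0.905.

0.905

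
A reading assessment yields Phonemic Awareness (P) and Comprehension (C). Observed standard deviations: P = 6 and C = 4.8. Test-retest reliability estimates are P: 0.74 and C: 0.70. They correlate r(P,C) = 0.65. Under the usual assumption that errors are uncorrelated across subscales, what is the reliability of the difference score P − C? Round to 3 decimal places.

Var(P−C) = 6² + 4.8² − 2·6·4.8·0.65 = 59.04 − 37.44 = 21.6.
Under uncorrelated errors the observed covariances equal the true-score covariances, so only the own-variance terms attenuate.
True-score variance = [6²·0.74 + 4.8²·0.70] − 37.44 = 42.768 − 37.44 = 5.328.
Reliability = 5.328 / 21.6 = 0.247.

0.247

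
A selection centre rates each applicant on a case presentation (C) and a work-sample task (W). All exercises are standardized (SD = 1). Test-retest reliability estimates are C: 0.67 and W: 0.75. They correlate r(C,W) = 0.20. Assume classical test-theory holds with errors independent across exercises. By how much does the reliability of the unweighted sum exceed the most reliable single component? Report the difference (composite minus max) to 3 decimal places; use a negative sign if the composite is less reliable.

Var(sum) = 2 + 0.4 = 2.4; true-score variance = 1.42 + 0.4 = 1.82; composite reliability = 0.7583.
Max component reliability = 0.7500.
Difference = 0.7583 − 0.7500 = 0.008.

0.008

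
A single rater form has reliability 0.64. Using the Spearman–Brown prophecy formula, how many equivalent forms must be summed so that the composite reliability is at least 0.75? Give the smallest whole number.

2

k ≥ ρ*(1−ρ₁)/(ρ₁(1−ρ*)) = 0.75·0.36 / (0.64·0.25) = 1.688.
Smallest integer k = 2.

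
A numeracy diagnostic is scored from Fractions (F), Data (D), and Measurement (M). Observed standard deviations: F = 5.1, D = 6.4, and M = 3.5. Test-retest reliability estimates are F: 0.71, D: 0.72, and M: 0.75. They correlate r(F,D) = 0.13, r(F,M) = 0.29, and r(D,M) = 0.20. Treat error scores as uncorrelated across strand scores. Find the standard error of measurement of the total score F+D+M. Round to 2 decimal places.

4.70

Var(total) = 79.22 + 27.7994 = 107.019.
True-score variance = 57.1458 + 27.7994 = 84.9452, so reliability = 0.7937.
Error variance = 107.019 − 84.9452 = 22.0742; SEM = √22.0742 = 4.70.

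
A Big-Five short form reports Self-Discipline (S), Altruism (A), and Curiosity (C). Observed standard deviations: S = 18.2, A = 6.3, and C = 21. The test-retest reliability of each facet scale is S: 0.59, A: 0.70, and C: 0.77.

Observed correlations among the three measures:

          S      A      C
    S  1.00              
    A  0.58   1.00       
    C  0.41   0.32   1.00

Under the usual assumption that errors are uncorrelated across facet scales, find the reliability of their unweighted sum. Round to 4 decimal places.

Var(S+A+C) = 18.2² + 6.3² + 21² + 2·[18.2·6.3·0.58 + 18.2·21·0.41 + 6.3·21·0.32] = 811.93 + 531.082 = 1343.01.
Because errors are independent across components, Cov(Tᵢ,Tⱼ) = Cov(Xᵢ,Xⱼ); the off-diagonal part of the true-score variance is the same as above.
True-score variance = [18.2²·0.59 + 6.3²·0.70 + 21²·0.77] + 531.082 = 562.785 + 531.082 = 1093.87.
Reliability = 1093.87 / 1343.01 = 0.8145.

0.8145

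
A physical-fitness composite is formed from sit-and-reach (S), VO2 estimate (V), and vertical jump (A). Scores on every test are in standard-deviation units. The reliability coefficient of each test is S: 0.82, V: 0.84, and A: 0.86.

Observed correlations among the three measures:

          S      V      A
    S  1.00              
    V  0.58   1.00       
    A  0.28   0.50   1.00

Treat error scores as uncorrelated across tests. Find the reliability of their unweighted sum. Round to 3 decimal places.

0.916

Var(S+V+A) = 3 + 2·[0.58 + 0.28 + 0.50] = 3 + 2.72 = 5.72.
Because errors are independent across components, Cov(Tᵢ,Tⱼ) = Cov(Xᵢ,Xⱼ); the off-diagonal part of the true-score variance is the same as above.
True-score variance = [0.82 + 0.84 + 0.86] + 2.72 = 2.52 + 2.72 = 5.24.
Reliability = 5.24 / 5.72 = 0.916.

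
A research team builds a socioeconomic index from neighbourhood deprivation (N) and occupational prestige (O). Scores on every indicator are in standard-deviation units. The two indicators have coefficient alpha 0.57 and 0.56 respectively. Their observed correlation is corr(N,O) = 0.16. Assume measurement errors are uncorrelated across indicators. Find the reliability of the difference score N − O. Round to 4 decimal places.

0.4821

Var(N−O) = 1 + 1 − 2·0.16 = 2 − 0.32 = 1.68.
Because errors are independent across components, Cov(Tᵢ,Tⱼ) = Cov(Xᵢ,Xⱼ); the off-diagonal part of the true-score variance is the same as above.
True-score variance = [0.57 + 0.56] − 0.32 = 1.13 − 0.32 = 0.81.
Reliability = 0.81 / 1.68 = 0.4821.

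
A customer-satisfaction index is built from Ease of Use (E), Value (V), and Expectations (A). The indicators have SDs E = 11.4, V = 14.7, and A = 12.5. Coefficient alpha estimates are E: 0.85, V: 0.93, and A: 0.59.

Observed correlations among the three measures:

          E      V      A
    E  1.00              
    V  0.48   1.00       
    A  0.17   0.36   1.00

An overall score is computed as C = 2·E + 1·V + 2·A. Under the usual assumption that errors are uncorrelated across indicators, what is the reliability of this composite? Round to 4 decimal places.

Var(C) = 2²·11.4² + 14.7² + 2²·12.5² + 2·[2·11.4·14.7·0.48 + 4·11.4·12.5·0.17 + 2·14.7·12.5·0.36] = 1360.93 + 780.154 = 2141.08.
With uncorrelated errors the cross-covariances are all true-score covariance, so they carry over unchanged; only the diagonal terms shrink to ρᵢσᵢ².
True-score variance = [2²·11.4²·0.85 + 14.7²·0.93 + 2²·12.5²·0.59] + 780.154 = 1011.58 + 780.154 = 1791.73.
Reliability = 1791.73 / 2141.08 = 0.8368.

0.8368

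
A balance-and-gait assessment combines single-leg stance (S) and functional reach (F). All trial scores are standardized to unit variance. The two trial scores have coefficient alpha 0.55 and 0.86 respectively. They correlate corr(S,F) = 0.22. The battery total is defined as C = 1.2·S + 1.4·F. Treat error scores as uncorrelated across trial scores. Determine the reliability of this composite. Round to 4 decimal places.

0.7772

Var(C) = 1.2² + 1.4² + 2·[1.68·0.22] = 3.4 + 0.7392 = 4.1392.
Under uncorrelated errors the observed covariances equal the true-score covariances, so only the own-variance terms attenuate.
True-score variance = [1.2²·0.55 + 1.4²·0.86] + 0.7392 = 2.4776 + 0.7392 = 3.2168.
Reliability = 3.2168 / 4.1392 = 0.7772.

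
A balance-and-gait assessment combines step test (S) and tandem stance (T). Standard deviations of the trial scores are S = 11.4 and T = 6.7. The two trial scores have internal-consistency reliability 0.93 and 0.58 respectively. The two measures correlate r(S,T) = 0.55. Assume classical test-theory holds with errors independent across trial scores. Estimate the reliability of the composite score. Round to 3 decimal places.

Var(S+T) = 11.4² + 6.7² + 2·[11.4·6.7·0.55] = 174.85 + 84.018 = 258.868.
With uncorrelated errors the cross-covariances are all true-score covariance, so they carry over unchanged; only the diagonal terms shrink to ρᵢσᵢ².
True-score variance = [11.4²·0.93 + 6.7²·0.58] + 84.018 = 146.899 + 84.018 = 230.917.
Reliability = 230.917 / 258.868 = 0.892.

0.892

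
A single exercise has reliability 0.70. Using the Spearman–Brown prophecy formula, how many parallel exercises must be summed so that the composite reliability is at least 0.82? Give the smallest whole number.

2

k ≥ ρ*(1−ρ₁)/(ρ₁(1−ρ*)) = 0.82·0.30 / (0.70·0.18) = 1.952.
Smallest integer k = 2.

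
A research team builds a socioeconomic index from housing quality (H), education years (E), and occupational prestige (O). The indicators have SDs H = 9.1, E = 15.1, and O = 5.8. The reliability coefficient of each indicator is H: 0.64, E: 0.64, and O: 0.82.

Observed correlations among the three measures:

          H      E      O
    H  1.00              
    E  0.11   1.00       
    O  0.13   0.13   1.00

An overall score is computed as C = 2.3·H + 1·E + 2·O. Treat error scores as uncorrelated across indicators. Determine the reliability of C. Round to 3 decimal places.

0.730

Var(C) = 2.3²·9.1² + 15.1² + 2²·5.8² + 2·[2.3·9.1·15.1·0.11 + 4.6·9.1·5.8·0.13 + 2·15.1·5.8·0.13] = 800.635 + 178.196 = 978.831.
Under uncorrelated errors the observed covariances equal the true-score covariances, so only the own-variance terms attenuate.
True-score variance = [2.3²·9.1²·0.64 + 15.1²·0.64 + 2²·5.8²·0.82] + 178.196 = 536.627 + 178.196 = 714.823.
Reliability = 714.823 / 978.831 = 0.730.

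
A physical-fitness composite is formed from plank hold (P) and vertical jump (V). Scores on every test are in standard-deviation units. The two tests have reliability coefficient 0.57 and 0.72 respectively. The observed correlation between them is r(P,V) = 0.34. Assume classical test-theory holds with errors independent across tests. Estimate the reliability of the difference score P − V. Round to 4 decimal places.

0.4621

Var(P−V) = 1 + 1 − 2·0.34 = 2 − 0.68 = 1.32.
With uncorrelated errors the cross-covariances are all true-score covariance, so they carry over unchanged; only the diagonal terms shrink to ρᵢσᵢ².
True-score variance = [0.57 + 0.72] − 0.68 = 1.29 − 0.68 = 0.61.
Reliability = 0.61 / 1.32 = 0.4621.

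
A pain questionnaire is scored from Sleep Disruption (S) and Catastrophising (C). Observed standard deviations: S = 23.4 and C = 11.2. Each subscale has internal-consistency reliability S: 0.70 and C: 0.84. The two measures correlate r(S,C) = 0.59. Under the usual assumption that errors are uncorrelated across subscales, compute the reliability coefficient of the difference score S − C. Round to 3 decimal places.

0.493

Var(S−C) = 23.4² + 11.2² − 2·23.4·11.2·0.59 = 673 − 309.254 = 363.746.
Under uncorrelated errors the observed covariances equal the true-score covariances, so only the own-variance terms attenuate.
True-score variance = [23.4²·0.70 + 11.2²·0.84] − 309.254 = 488.662 − 309.254 = 179.407.
Reliability = 179.407 / 363.746 = 0.493.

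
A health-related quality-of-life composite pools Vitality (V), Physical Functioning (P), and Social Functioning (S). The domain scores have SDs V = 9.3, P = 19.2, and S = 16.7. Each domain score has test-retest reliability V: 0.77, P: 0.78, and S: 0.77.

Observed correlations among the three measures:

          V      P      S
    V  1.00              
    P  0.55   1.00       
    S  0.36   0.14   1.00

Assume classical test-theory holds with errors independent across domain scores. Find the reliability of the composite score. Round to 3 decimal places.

0.854

Var(V+P+S) = 9.3² + 19.2² + 16.7² + 2·[9.3·19.2·0.55 + 9.3·16.7·0.36 + 19.2·16.7·0.14] = 734.02 + 398.018 = 1132.04.
With uncorrelated errors the cross-covariances are all true-score covariance, so they carry over unchanged; only the diagonal terms shrink to ρᵢσᵢ².
True-score variance = [9.3²·0.77 + 19.2²·0.78 + 16.7²·0.77] + 398.018 = 568.882 + 398.018 = 966.9.
Reliability = 966.9 / 1132.04 = 0.854.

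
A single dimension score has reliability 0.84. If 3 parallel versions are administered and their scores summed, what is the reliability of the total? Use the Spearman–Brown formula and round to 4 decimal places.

0.9403

ρ_k = kρ / (1 + (k−1)ρ) = 3·0.84 / (1 + 2·0.84) = 2.520 / 2.680 = 0.9403.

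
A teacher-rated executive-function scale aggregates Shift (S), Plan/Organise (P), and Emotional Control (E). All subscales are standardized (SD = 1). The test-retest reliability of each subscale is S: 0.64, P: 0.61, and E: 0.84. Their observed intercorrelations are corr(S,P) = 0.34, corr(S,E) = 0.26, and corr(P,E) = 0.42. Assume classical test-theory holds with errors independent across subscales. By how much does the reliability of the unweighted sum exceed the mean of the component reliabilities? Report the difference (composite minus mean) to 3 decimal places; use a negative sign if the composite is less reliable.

Var(sum) = 3 + 2.04 = 5.04; true-score variance = 2.09 + 2.04 = 4.13; composite reliability = 0.8194.
Mean component reliability = 0.6967.
Difference = 0.8194 − 0.6967 = 0.123.

0.123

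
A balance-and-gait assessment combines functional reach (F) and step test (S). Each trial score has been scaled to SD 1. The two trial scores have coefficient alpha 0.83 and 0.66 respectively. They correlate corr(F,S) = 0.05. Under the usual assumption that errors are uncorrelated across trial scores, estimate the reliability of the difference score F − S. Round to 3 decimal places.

Var(F−S) = 1 + 1 − 2·0.05 = 2 − 0.1 = 1.9.
With uncorrelated errors the cross-covariances are all true-score covariance, so they carry over unchanged; only the diagonal terms shrink to ρᵢσᵢ².
True-score variance = [0.83 + 0.66] − 0.1 = 1.49 − 0.1 = 1.39.
Reliability = 1.39 / 1.9 = 0.732.

0.732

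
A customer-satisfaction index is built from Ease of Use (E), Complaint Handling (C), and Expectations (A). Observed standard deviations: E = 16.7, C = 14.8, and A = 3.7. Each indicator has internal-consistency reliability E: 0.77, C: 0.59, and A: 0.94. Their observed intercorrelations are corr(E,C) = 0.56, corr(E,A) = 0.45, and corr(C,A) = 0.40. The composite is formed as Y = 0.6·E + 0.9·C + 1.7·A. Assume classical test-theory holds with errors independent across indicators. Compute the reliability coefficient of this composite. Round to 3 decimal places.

Var(Y) = 0.6²·16.7² + 0.9²·14.8² + 1.7²·3.7² + 2·[0.54·16.7·14.8·0.56 + 1.02·16.7·3.7·0.45 + 1.53·14.8·3.7·0.40] = 317.387 + 273.232 = 590.619.
Under uncorrelated errors the observed covariances equal the true-score covariances, so only the own-variance terms attenuate.
True-score variance = [0.6²·16.7²·0.77 + 0.9²·14.8²·0.59 + 1.7²·3.7²·0.94] + 273.232 = 219.178 + 273.232 = 492.41.
Reliability = 492.41 / 590.619 = 0.834.

0.834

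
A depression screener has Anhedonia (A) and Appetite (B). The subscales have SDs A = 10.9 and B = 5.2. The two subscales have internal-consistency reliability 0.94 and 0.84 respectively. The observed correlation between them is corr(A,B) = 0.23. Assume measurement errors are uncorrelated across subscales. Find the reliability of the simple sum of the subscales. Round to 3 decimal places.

0.933

Var(A+B) = 10.9² + 5.2² + 2·[10.9·5.2·0.23] = 145.85 + 26.0728 = 171.923.
Because errors are independent across components, Cov(Tᵢ,Tⱼ) = Cov(Xᵢ,Xⱼ); the off-diagonal part of the true-score variance is the same as above.
True-score variance = [10.9²·0.94 + 5.2²·0.84] + 26.0728 = 134.395 + 26.0728 = 160.468.
Reliability = 160.468 / 171.923 = 0.933.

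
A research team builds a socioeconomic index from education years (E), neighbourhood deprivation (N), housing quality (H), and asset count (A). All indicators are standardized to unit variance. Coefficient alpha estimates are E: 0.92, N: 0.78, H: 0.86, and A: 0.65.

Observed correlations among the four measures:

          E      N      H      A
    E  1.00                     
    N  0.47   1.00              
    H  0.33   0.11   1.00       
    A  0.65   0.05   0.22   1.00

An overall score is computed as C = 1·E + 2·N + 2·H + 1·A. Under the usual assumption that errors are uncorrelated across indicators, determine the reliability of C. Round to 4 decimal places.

0.8864

Var(C) = 1 + 2² + 2² + 1 + 2·[2·0.47 + 2·0.33 + 0.65 + 4·0.11 + 2·0.05 + 2·0.22] = 10 + 6.46 = 16.46.
Under uncorrelated errors the observed covariances equal the true-score covariances, so only the own-variance terms attenuate.
True-score variance = [0.92 + 2²·0.78 + 2²·0.86 + 0.65] + 6.46 = 8.13 + 6.46 = 14.59.
Reliability = 14.59 / 16.46 = 0.8864.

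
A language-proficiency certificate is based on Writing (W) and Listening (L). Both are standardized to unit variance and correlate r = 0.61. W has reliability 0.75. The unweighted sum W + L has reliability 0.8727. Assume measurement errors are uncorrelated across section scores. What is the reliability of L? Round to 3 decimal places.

0.840

Var(W+L) = 2 + 2·0.61 = 3.220.
True-score variance = ρ_W + ρ_L + 2·0.61, so 0.8727 = (0.75 + ρ_L + 1.22) / 3.220.
ρ_L = 0.8727·3.220 − 0.75 − 1.22 = 0.840.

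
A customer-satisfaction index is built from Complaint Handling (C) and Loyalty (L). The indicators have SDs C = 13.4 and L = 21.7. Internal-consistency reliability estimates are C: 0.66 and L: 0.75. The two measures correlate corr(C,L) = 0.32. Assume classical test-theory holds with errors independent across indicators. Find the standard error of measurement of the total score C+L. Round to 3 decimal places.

Var(total) = 650.45 + 186.099 = 836.549.
True-score variance = 471.677 + 186.099 = 657.776, so reliability = 0.7863.
Error variance = 836.549 − 657.776 = 178.773; SEM = √178.773 = 13.371.

13.371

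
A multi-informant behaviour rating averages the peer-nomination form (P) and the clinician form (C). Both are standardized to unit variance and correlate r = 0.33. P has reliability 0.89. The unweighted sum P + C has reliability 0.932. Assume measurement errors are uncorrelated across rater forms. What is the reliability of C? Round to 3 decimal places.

Var(P+C) = 2 + 2·0.33 = 2.660.
True-score variance = ρ_P + ρ_C + 2·0.33, so 0.932 = (0.89 + ρ_C + 0.66) / 2.660.
ρ_C = 0.932·2.660 − 0.89 − 0.66 = 0.929.

0.929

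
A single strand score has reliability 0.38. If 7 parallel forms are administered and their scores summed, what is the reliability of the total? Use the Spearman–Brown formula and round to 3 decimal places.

0.811

ρ_k = kρ / (1 + (k−1)ρ) = 7·0.38 / (1 + 6·0.38) = 2.660 / 3.280 = 0.811.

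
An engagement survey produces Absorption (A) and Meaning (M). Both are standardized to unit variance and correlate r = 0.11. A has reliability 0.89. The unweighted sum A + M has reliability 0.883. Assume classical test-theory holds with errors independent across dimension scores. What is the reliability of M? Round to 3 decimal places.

0.850

Var(A+M) = 2 + 2·0.11 = 2.220.
True-score variance = ρ_A + ρ_M + 2·0.11, so 0.883 = (0.89 + ρ_M + 0.22) / 2.220.
ρ_M = 0.883·2.220 − 0.89 − 0.22 = 0.850.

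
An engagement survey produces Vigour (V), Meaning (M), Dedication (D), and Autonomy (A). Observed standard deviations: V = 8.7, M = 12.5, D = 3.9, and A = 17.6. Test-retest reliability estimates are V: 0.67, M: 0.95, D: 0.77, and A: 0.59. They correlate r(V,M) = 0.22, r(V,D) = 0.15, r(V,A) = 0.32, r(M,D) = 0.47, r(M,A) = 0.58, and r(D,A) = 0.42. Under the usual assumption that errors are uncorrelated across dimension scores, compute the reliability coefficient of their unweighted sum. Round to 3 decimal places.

Var(V+M+D+A) = 8.7² + 12.5² + 3.9² + 17.6² + 2·[8.7·12.5·0.22 + 8.7·3.9·0.15 + 8.7·17.6·0.32 + 12.5·3.9·0.47 + 12.5·17.6·0.58 + 3.9·17.6·0.42] = 556.91 + 514.708 = 1071.62.
Because errors are independent across components, Cov(Tᵢ,Tⱼ) = Cov(Xᵢ,Xⱼ); the off-diagonal part of the true-score variance is the same as above.
True-score variance = [8.7²·0.67 + 12.5²·0.95 + 3.9²·0.77 + 17.6²·0.59] + 514.708 = 393.62 + 514.708 = 908.328.
Reliability = 908.328 / 1071.62 = 0.848.

0.848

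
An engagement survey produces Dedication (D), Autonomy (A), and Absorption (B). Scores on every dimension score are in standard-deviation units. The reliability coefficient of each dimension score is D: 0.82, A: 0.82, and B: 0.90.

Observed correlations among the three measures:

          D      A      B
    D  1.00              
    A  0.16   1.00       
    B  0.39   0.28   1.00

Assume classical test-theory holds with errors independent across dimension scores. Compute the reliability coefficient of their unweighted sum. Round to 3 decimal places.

Var(D+A+B) = 3 + 2·[0.16 + 0.39 + 0.28] = 3 + 1.66 = 4.66.
With uncorrelated errors the cross-covariances are all true-score covariance, so they carry over unchanged; only the diagonal terms shrink to ρᵢσᵢ².
True-score variance = [0.82 + 0.82 + 0.90] + 1.66 = 2.54 + 1.66 = 4.2.
Reliability = 4.2 / 4.66 = 0.901.

0.901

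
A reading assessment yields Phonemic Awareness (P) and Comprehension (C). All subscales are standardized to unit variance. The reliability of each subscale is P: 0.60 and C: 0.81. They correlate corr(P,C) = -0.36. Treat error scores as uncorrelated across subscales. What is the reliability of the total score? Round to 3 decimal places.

Var(P+C) = 2 + 2·[(-0.36)] = 2 − 0.72 = 1.28.
Under uncorrelated errors the observed covariances equal the true-score covariances, so only the own-variance terms attenuate.
True-score variance = [0.60 + 0.81] − 0.72 = 1.41 − 0.72 = 0.69.
Reliability = 0.69 / 1.28 = 0.539.

0.539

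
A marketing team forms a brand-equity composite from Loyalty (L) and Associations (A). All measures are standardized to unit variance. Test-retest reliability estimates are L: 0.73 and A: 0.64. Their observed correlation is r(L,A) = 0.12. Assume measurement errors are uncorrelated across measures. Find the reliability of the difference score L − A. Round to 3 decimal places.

0.642

Var(L−A) = 1 + 1 − 2·0.12 = 2 − 0.24 = 1.76.
Because errors are independent across components, Cov(Tᵢ,Tⱼ) = Cov(Xᵢ,Xⱼ); the off-diagonal part of the true-score variance is the same as above.
True-score variance = [0.73 + 0.64] − 0.24 = 1.37 − 0.24 = 1.13.
Reliability = 1.13 / 1.76 = 0.642.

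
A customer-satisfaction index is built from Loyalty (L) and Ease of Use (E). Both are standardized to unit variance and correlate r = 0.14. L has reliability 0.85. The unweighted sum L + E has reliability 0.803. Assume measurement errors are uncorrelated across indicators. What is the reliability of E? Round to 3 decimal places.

0.701

Var(L+E) = 2 + 2·0.14 = 2.280.
True-score variance = ρ_L + ρ_E + 2·0.14, so 0.803 = (0.85 + ρ_E + 0.28) / 2.280.
ρ_E = 0.803·2.280 − 0.85 − 0.28 = 0.701.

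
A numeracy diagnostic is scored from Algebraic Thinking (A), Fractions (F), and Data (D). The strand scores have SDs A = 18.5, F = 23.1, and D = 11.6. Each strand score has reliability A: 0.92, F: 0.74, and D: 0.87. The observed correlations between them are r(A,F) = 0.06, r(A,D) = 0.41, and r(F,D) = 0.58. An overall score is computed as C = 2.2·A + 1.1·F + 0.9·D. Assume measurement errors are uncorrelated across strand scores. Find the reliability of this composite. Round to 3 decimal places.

0.901

Var(C) = 2.2²·18.5² + 1.1²·23.1² + 0.9²·11.6² + 2·[2.42·18.5·23.1·0.06 + 1.98·18.5·11.6·0.41 + 0.99·23.1·11.6·0.58] = 2411.15 + 780.252 = 3191.4.
With uncorrelated errors the cross-covariances are all true-score covariance, so they carry over unchanged; only the diagonal terms shrink to ρᵢσᵢ².
True-score variance = [2.2²·18.5²·0.92 + 1.1²·23.1²·0.74 + 0.9²·11.6²·0.87] + 780.252 = 2096.59 + 780.252 = 2876.84.
Reliability = 2876.84 / 3191.4 = 0.901.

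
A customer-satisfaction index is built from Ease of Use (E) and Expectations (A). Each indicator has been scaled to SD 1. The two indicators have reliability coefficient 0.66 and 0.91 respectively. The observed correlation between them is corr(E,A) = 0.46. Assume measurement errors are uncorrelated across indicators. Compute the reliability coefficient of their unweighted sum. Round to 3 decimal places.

Var(E+A) = 2 + 2·[0.46] = 2 + 0.92 = 2.92.
Because errors are independent across components, Cov(Tᵢ,Tⱼ) = Cov(Xᵢ,Xⱼ); the off-diagonal part of the true-score variance is the same as above.
True-score variance = [0.66 + 0.91] + 0.92 = 1.57 + 0.92 = 2.49.
Reliability = 2.49 / 2.92 = 0.853.

0.853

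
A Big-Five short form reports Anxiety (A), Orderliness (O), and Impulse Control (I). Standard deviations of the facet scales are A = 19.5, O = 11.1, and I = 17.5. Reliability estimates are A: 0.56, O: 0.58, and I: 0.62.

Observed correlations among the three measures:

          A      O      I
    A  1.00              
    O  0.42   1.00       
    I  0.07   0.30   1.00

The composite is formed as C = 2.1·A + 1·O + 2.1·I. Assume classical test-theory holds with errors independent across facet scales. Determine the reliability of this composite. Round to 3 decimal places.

0.673

Var(C) = 2.1²·19.5² + 11.1² + 2.1²·17.5² + 2·[2.1·19.5·11.1·0.42 + 4.41·19.5·17.5·0.07 + 2.1·11.1·17.5·0.30] = 3150.68 + 837.261 = 3987.94.
With uncorrelated errors the cross-covariances are all true-score covariance, so they carry over unchanged; only the diagonal terms shrink to ρᵢσᵢ².
True-score variance = [2.1²·19.5²·0.56 + 11.1²·0.58 + 2.1²·17.5²·0.62] + 837.261 = 1847.88 + 837.261 = 2685.14.
Reliability = 2685.14 / 3987.94 = 0.673.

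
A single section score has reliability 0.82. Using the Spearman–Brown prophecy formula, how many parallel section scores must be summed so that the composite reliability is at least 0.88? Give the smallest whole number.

k ≥ ρ*(1−ρ₁)/(ρ₁(1−ρ*)) = 0.88·0.18 / (0.82·0.12) = 1.610.
Smallest integer k = 2.

2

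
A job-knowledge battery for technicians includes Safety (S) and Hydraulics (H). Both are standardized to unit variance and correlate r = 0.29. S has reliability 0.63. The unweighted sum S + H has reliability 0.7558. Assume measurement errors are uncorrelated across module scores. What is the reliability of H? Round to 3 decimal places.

Var(S+H) = 2 + 2·0.29 = 2.580.
True-score variance = ρ_S + ρ_H + 2·0.29, so 0.7558 = (0.63 + ρ_H + 0.58) / 2.580.
ρ_H = 0.7558·2.580 − 0.63 − 0.58 = 0.740.

0.740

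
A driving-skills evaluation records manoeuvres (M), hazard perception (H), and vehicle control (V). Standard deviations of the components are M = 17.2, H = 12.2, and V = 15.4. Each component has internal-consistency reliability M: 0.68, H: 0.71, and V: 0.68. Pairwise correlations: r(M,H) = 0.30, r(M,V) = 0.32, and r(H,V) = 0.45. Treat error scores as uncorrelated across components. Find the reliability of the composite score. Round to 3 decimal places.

0.814

Var(M+H+V) = 17.2² + 12.2² + 15.4² + 2·[17.2·12.2·0.30 + 17.2·15.4·0.32 + 12.2·15.4·0.45] = 681.84 + 464.519 = 1146.36.
Because errors are independent across components, Cov(Tᵢ,Tⱼ) = Cov(Xᵢ,Xⱼ); the off-diagonal part of the true-score variance is the same as above.
True-score variance = [17.2²·0.68 + 12.2²·0.71 + 15.4²·0.68] + 464.519 = 468.116 + 464.519 = 932.636.
Reliability = 932.636 / 1146.36 = 0.814.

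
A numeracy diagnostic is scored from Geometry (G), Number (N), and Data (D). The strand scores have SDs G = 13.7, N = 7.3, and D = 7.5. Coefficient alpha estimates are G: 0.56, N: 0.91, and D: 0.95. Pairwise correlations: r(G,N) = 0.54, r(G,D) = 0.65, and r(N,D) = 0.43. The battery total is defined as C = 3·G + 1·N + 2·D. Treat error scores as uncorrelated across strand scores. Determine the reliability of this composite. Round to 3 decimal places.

0.762

Var(C) = 3²·13.7² + 7.3² + 2²·7.5² + 2·[3·13.7·7.3·0.54 + 6·13.7·7.5·0.65 + 2·7.3·7.5·0.43] = 1967.5 + 1219.65 = 3187.15.
Because errors are independent across components, Cov(Tᵢ,Tⱼ) = Cov(Xᵢ,Xⱼ); the off-diagonal part of the true-score variance is the same as above.
True-score variance = [3²·13.7²·0.56 + 7.3²·0.91 + 2²·7.5²·0.95] + 1219.65 = 1208.2 + 1219.65 = 2427.85.
Reliability = 2427.85 / 3187.15 = 0.762.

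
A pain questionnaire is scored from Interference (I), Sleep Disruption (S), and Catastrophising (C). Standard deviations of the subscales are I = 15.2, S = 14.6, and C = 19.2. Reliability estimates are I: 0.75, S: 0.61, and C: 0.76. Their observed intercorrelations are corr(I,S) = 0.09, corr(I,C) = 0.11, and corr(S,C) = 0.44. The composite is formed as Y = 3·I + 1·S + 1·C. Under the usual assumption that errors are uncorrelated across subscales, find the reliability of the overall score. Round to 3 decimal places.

0.785

Var(Y) = 3²·15.2² + 14.6² + 19.2² + 2·[3·15.2·14.6·0.09 + 3·15.2·19.2·0.11 + 14.6·19.2·0.44] = 2661.16 + 559.133 = 3220.29.
With uncorrelated errors the cross-covariances are all true-score covariance, so they carry over unchanged; only the diagonal terms shrink to ρᵢσᵢ².
True-score variance = [3²·15.2²·0.75 + 14.6²·0.61 + 19.2²·0.76] + 559.133 = 1969.71 + 559.133 = 2528.85.
Reliability = 2528.85 / 3220.29 = 0.785.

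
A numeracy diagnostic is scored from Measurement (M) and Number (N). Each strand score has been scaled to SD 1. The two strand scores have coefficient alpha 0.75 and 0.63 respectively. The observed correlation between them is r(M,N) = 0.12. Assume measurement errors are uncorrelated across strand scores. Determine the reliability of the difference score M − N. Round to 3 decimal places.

Var(M−N) = 1 + 1 − 2·0.12 = 2 − 0.24 = 1.76.
With uncorrelated errors the cross-covariances are all true-score covariance, so they carry over unchanged; only the diagonal terms shrink to ρᵢσᵢ².
True-score variance = [0.75 + 0.63] − 0.24 = 1.38 − 0.24 = 1.14.
Reliability = 1.14 / 1.76 = 0.648.

0.648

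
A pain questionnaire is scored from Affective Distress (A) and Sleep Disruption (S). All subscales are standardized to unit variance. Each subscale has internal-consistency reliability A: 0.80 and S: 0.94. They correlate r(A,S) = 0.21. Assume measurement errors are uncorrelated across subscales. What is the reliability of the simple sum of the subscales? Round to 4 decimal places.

Var(A+S) = 2 + 2·[0.21] = 2 + 0.42 = 2.42.
Because errors are independent across components, Cov(Tᵢ,Tⱼ) = Cov(Xᵢ,Xⱼ); the off-diagonal part of the true-score variance is the same as above.
True-score variance = [0.80 + 0.94] + 0.42 = 1.74 + 0.42 = 2.16.
Reliability = 2.16 / 2.42 = 0.8926.

0.8926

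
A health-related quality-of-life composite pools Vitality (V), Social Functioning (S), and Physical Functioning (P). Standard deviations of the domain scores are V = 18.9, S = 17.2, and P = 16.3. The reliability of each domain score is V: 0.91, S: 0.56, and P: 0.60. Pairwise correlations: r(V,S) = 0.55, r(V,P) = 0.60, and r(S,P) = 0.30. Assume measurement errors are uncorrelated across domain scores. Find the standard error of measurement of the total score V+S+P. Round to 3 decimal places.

Var(total) = 918.74 + 895.488 = 1814.23.
True-score variance = 650.145 + 895.488 = 1545.63, so reliability = 0.8520.
Error variance = 1814.23 − 1545.63 = 268.594; SEM = √268.594 = 16.389.

16.389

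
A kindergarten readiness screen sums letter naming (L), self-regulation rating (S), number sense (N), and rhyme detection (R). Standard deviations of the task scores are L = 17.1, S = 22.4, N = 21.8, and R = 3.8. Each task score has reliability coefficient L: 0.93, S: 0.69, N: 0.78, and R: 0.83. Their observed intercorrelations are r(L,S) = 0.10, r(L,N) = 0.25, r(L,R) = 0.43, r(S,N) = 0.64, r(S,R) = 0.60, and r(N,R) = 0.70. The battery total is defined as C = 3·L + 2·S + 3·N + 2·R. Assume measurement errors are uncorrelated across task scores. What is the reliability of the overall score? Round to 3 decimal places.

Var(C) = 3²·17.1² + 2²·22.4² + 3²·21.8² + 2²·3.8² + 2·[6·17.1·22.4·0.10 + 9·17.1·21.8·0.25 + 6·17.1·3.8·0.43 + 6·22.4·21.8·0.64 + 4·22.4·3.8·0.60 + 6·21.8·3.8·0.70] = 8973.65 + 7327.18 = 16300.8.
With uncorrelated errors the cross-covariances are all true-score covariance, so they carry over unchanged; only the diagonal terms shrink to ρᵢσᵢ².
True-score variance = [3²·17.1²·0.93 + 2²·22.4²·0.69 + 3²·21.8²·0.78 + 2²·3.8²·0.83] + 7327.18 = 7216.45 + 7327.18 = 14543.6.
Reliability = 14543.6 / 16300.8 = 0.892.

0.892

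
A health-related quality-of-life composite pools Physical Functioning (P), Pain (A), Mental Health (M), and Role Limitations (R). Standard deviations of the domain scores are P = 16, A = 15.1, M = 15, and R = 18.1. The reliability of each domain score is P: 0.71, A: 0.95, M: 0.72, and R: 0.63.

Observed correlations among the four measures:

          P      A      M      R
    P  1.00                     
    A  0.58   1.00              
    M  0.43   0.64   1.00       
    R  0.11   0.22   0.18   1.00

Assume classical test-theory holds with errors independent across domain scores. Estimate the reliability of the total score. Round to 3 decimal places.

Var(P+A+M+R) = 16² + 15.1² + 15² + 18.1² + 2·[16·15.1·0.58 + 16·15·0.43 + 16·18.1·0.11 + 15.1·15·0.64 + 15.1·18.1·0.22 + 15·18.1·0.18] = 1036.62 + 1058.28 = 2094.9.
With uncorrelated errors the cross-covariances are all true-score covariance, so they carry over unchanged; only the diagonal terms shrink to ρᵢσᵢ².
True-score variance = [16²·0.71 + 15.1²·0.95 + 15²·0.72 + 18.1²·0.63] + 1058.28 = 766.764 + 1058.28 = 1825.05.
Reliability = 1825.05 / 2094.9 = 0.871.

0.871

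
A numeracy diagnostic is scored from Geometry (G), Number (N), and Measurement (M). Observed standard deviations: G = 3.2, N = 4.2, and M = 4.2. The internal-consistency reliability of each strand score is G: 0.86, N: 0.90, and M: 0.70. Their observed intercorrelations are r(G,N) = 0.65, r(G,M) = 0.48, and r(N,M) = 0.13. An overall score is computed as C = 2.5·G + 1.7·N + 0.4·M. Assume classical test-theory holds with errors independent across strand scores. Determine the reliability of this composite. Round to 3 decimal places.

Var(C) = 2.5²·3.2² + 1.7²·4.2² + 0.4²·4.2² + 2·[4.25·3.2·4.2·0.65 + 3.2·4.2·0.48 + 0.68·4.2·4.2·0.13] = 117.802 + 90.2772 = 208.079.
With uncorrelated errors the cross-covariances are all true-score covariance, so they carry over unchanged; only the diagonal terms shrink to ρᵢσᵢ².
True-score variance = [2.5²·3.2²·0.86 + 1.7²·4.2²·0.90 + 0.4²·4.2²·0.70] + 90.2772 = 102.897 + 90.2772 = 193.174.
Reliability = 193.174 / 208.079 = 0.928.

0.928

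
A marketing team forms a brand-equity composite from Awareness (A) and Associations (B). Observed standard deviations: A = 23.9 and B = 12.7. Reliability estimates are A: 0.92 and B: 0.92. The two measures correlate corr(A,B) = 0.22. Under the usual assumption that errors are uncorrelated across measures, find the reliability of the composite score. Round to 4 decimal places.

0.9323

Var(A+B) = 23.9² + 12.7² + 2·[23.9·12.7·0.22] = 732.5 + 133.553 = 866.053.
Under uncorrelated errors the observed covariances equal the true-score covariances, so only the own-variance terms attenuate.
True-score variance = [23.9²·0.92 + 12.7²·0.92] + 133.553 = 673.9 + 133.553 = 807.453.
Reliability = 807.453 / 866.053 = 0.9323.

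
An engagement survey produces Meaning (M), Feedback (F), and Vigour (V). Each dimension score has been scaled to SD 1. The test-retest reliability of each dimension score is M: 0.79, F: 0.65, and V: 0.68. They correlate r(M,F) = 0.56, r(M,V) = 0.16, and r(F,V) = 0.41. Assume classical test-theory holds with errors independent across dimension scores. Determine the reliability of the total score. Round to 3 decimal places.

0.833

Var(M+F+V) = 3 + 2·[0.56 + 0.16 + 0.41] = 3 + 2.26 = 5.26.
With uncorrelated errors the cross-covariances are all true-score covariance, so they carry over unchanged; only the diagonal terms shrink to ρᵢσᵢ².
True-score variance = [0.79 + 0.65 + 0.68] + 2.26 = 2.12 + 2.26 = 4.38.
Reliability = 4.38 / 5.26 = 0.833.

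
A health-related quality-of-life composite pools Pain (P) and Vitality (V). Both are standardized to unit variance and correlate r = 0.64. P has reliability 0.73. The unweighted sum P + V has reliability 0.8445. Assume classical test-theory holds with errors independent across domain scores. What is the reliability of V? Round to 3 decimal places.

0.760

Var(P+V) = 2 + 2·0.64 = 3.280.
True-score variance = ρ_P + ρ_V + 2·0.64, so 0.8445 = (0.73 + ρ_V + 1.28) / 3.280.
ρ_V = 0.8445·3.280 − 0.73 − 1.28 = 0.760.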